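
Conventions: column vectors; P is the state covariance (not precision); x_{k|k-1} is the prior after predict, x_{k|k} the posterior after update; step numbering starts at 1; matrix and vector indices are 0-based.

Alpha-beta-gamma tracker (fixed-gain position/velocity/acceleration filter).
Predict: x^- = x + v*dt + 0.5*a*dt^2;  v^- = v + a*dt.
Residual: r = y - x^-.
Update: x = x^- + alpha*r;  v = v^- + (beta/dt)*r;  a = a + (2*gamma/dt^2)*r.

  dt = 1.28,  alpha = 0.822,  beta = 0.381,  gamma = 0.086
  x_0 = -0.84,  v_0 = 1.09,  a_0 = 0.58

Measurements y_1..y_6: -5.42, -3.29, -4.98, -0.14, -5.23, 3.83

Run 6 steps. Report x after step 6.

x_post = 2.3145

step 1: x_pred=1.0303  r=-6.4503  x^+=-4.2718  v^+=-0.0876  a^+=-0.0972
step 2: x_pred=-4.4635  r=1.1735  x^+=-3.4989  v^+=0.1374  a^+=0.0260
step 3: x_pred=-3.3017  r=-1.6783  x^+=-4.6813  v^+=-0.3289  a^+=-0.1501
step 4: x_pred=-5.2252  r=5.0852  x^+=-1.0452  v^+=0.9926  a^+=0.3837
step 5: x_pred=0.5397  r=-5.7697  x^+=-4.2030  v^+=-0.2336  a^+=-0.2220
step 6: x_pred=-4.6839  r=8.5139  x^+=2.3145  v^+=2.0164  a^+=0.6718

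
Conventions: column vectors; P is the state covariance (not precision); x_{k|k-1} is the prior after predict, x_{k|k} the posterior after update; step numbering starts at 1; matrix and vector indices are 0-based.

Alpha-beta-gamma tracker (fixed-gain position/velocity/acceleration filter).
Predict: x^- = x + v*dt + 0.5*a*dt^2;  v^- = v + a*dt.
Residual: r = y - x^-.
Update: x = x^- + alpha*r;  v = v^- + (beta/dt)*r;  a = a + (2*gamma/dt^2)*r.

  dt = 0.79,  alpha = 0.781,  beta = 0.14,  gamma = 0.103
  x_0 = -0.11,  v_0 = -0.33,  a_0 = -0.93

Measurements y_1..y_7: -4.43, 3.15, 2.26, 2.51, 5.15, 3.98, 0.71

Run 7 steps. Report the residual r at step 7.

step 1: x_pred=-0.6609  r=-3.7691  x^+=-3.6046  v^+=-1.7326  a^+=-2.1741
step 2: x_pred=-5.6518  r=8.8018  x^+=1.2224  v^+=-1.8904  a^+=0.7312
step 3: x_pred=-0.0428  r=2.3028  x^+=1.7557  v^+=-0.9046  a^+=1.4913
step 4: x_pred=1.5064  r=1.0036  x^+=2.2902  v^+=0.4513  a^+=1.8225
step 5: x_pred=3.2155  r=1.9345  x^+=4.7263  v^+=2.2340  a^+=2.4611
step 6: x_pred=7.2591  r=-3.2791  x^+=4.6981  v^+=3.5971  a^+=1.3787
step 7: x_pred=7.9701  r=-7.2601  x^+=2.3000  v^+=3.3997  a^+=-1.0176

resid = -7.2601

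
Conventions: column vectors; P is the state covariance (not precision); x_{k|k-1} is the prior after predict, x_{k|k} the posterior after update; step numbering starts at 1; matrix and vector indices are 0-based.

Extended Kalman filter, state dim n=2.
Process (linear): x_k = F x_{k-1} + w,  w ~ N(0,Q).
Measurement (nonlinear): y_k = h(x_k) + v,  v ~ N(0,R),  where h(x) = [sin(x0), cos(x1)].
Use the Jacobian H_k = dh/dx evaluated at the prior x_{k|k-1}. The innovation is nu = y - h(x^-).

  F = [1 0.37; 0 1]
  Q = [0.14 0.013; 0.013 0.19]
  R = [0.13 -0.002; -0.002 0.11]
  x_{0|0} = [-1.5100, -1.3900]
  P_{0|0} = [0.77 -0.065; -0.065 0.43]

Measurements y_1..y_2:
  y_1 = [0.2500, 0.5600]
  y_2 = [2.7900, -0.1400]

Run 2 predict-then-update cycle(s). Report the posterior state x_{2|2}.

x_post = [-5.9174, -1.6055]

step 1: x^-=[-2.0243, -1.3900]  P^-=[0.9208 0.1071; 0.1071 0.6200]  H_jac=[-0.4381 0.0000; 0.0000 0.9837]  S=[0.3067 -0.0482; -0.0482 0.7100]  K=[-1.3057 0.0598; -0.0183 0.8578]  nu=[1.1489, 0.3802]  x^+=[-3.5018, -1.0849]  P^+=[0.3877 0.0093; 0.0093 0.0960]
step 2: x^-=[-3.9032, -1.0849]  P^-=[0.5478 0.0579; 0.0579 0.2860]  H_jac=[-0.7238 0.0000; 0.0000 0.8843]  S=[0.4169 -0.0390; -0.0390 0.3336]  K=[-0.9469 0.0426; -0.0298 0.7545]  nu=[2.0999, -0.6070]  x^+=[-5.9174, -1.6055]  P^+=[0.1702 0.0074; 0.0074 0.0939]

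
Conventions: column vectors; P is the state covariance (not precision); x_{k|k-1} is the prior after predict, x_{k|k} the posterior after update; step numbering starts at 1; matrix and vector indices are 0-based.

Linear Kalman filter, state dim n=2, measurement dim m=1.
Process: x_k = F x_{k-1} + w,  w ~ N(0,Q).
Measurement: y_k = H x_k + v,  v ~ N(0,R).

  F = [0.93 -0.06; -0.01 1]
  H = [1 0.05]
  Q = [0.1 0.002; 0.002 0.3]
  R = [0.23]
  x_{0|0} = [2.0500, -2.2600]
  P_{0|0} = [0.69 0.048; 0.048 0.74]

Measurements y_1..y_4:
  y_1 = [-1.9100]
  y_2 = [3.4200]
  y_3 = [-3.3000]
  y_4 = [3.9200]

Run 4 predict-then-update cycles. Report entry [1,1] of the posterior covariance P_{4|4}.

step 1: x^-=[2.0421, -2.2805]  P^-=[0.6941 -0.0041; -0.0041 1.0391]  S=[0.9263]  K=[0.7491; 0.0516]  nu=[-3.8381]  x^+=[-0.8330, -2.4786]  P^+=[0.1743 -0.0400; -0.0400 1.0366]
step 2: x^-=[-0.6260, -2.4703]  P^-=[0.2589 -0.0990; -0.0990 1.3375]  S=[0.4824]  K=[0.5265; -0.0666]  nu=[4.1695]  x^+=[1.5694, -2.7480]  P^+=[0.1252 -0.0821; -0.0821 1.3353]
step 3: x^-=[1.6244, -2.7637]  P^-=[0.2223 -0.1557; -0.1557 1.6370]  S=[0.4408]  K=[0.4866; -0.1675]  nu=[-4.7862]  x^+=[-0.7045, -1.9621]  P^+=[0.1179 -0.1198; -0.1198 1.6246]
step 4: x^-=[-0.5374, -1.9550]  P^-=[0.2212 -0.2080; -0.2080 1.9270]  S=[0.4352]  K=[0.4843; -0.2566]  nu=[4.5552]  x^+=[1.6688, -3.1238]  P^+=[0.1191 -0.1539; -0.1539 1.8984]

P_post[1,1] = 1.8984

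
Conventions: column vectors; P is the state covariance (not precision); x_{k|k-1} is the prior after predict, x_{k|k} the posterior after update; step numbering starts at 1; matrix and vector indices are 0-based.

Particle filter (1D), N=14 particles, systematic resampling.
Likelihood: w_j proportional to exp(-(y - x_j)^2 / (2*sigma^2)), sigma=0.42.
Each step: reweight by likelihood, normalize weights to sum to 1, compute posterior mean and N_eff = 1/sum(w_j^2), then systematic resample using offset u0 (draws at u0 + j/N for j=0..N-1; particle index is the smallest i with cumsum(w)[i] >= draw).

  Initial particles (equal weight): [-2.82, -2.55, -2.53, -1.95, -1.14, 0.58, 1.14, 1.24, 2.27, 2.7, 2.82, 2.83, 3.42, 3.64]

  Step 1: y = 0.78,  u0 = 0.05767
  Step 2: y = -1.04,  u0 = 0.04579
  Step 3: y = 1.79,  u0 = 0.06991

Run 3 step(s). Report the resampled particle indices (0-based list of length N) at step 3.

step 1: w=[0.0000, 0.0000, 0.0000, 0.0000, 0.0000, 0.4179, 0.3242, 0.2570, 0.0009, 0.0000, 0.0000, 0.0000, 0.0000, 0.0000]  mean=0.9326  Neff=2.8918  idx=[5, 5, 5, 5, 5, 5, 6, 6, 6, 6, 7, 7, 7, 7]
step 2: w=[0.1663, 0.1663, 0.1663, 0.1663, 0.1663, 0.1663, 0.0004, 0.0004, 0.0004, 0.0004, 0.0001, 0.0001, 0.0001, 0.0001]  mean=0.5812  Neff=6.0246  idx=[0, 0, 1, 1, 1, 2, 2, 3, 3, 4, 4, 4, 5, 5]
step 3: w=[0.0714, 0.0714, 0.0714, 0.0714, 0.0714, 0.0714, 0.0714, 0.0714, 0.0714, 0.0714, 0.0714, 0.0714, 0.0714, 0.0714]  mean=0.5800  Neff=14.0000  idx=[0, 1, 2, 3, 4, 5, 6, 7, 8, 9, 10, 11, 12, 13]

resampled_idx = [0, 1, 2, 3, 4, 5, 6, 7, 8, 9, 10, 11, 12, 13]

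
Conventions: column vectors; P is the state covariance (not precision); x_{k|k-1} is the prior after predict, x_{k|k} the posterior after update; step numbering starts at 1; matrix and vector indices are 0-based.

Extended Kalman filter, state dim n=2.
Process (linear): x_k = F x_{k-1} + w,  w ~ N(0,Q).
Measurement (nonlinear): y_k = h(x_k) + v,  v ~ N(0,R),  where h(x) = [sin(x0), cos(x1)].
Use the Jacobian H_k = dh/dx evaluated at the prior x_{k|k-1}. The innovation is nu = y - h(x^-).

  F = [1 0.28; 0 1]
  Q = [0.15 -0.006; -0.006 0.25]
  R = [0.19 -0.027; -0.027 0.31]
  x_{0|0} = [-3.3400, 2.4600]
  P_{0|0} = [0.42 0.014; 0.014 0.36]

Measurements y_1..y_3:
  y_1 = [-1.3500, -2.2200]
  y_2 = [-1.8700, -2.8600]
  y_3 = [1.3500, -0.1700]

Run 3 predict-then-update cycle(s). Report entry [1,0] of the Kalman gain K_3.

K[1,0] = 0.0170

step 1: x^-=[-2.6512, 2.4600]  P^-=[0.6061 0.1088; 0.1088 0.6100]  H_jac=[-0.8821 0.0000; 0.0000 -0.6300]  S=[0.6616 0.0335; 0.0335 0.5521]  K=[-0.8042 -0.0754; -0.1102 -0.6894]  nu=[-0.8790, -1.4434]  x^+=[-1.8354, 3.5519]  P^+=[0.1709 0.0026; 0.0026 0.3345]
step 2: x^-=[-0.8409, 3.5519]  P^-=[0.3486 0.0903; 0.0903 0.5845]  H_jac=[0.6668 0.0000; 0.0000 0.3989]  S=[0.3450 -0.0030; -0.0030 0.4030]  K=[0.6746 0.0944; 0.1795 0.5799]  nu=[-1.1248, -1.9430]  x^+=[-1.7830, 2.2233]  P^+=[0.1884 0.0277; 0.0277 0.4385]
step 3: x^-=[-1.1605, 2.2233]  P^-=[0.3883 0.1444; 0.1444 0.6885]  H_jac=[0.3989 0.0000; 0.0000 -0.7946]  S=[0.2518 -0.0728; -0.0728 0.7446]  K=[0.5872 -0.0967; 0.0170 -0.7330]  nu=[2.2670, 0.4372]  x^+=[0.1284, 1.9413]  P^+=[0.2862 0.0577; 0.0577 0.2865]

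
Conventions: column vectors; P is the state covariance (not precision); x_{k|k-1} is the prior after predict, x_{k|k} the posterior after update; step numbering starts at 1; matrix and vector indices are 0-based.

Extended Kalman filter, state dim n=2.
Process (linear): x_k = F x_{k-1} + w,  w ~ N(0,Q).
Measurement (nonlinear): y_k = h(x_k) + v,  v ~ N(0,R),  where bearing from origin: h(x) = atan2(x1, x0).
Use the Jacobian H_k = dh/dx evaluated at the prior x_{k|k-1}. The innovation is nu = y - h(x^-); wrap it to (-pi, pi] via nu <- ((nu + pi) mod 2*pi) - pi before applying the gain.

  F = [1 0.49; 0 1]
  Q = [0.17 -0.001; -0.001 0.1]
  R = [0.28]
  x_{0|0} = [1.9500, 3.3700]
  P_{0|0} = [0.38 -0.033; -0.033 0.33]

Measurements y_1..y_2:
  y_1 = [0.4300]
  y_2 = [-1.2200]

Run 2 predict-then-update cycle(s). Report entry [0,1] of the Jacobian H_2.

step 1: x^-=[3.6013, 3.3700]  P^-=[0.5969 0.1277; 0.1277 0.4300]  H_jac=[-0.1385 0.1480]  S=[0.2956]  K=[-0.2158; 0.1555]  nu=[-0.3222]  x^+=[3.6708, 3.3199]  P^+=[0.5831 0.1376; 0.1376 0.4229]
step 2: x^-=[5.2976, 3.3199]  P^-=[0.9895 0.3438; 0.3438 0.5229]  H_jac=[-0.0849 0.1355]  S=[0.2888]  K=[-0.1297; 0.1442]  nu=[-1.7798]  x^+=[5.5283, 3.0632]  P^+=[0.9847 0.3492; 0.3492 0.5168]

H_jac[0,1] = 0.1355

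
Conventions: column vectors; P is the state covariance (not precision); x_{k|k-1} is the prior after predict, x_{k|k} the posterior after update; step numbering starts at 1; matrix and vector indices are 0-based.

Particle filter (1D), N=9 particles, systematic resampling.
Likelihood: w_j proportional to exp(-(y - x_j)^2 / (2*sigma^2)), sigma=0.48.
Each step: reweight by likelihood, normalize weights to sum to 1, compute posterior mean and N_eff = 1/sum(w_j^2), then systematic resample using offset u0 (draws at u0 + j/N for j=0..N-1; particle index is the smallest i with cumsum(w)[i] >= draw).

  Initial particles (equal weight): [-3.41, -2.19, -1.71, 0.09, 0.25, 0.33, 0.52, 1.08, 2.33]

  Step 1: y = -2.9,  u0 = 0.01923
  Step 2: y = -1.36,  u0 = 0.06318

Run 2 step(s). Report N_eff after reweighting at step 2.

step 1: w=[0.5987, 0.3526, 0.0487, 0.0000, 0.0000, 0.0000, 0.0000, 0.0000, 0.0000]  mean=-2.8970  Neff=2.0613  idx=[0, 0, 0, 0, 0, 0, 1, 1, 1]
step 2: w=[0.0002, 0.0002, 0.0002, 0.0002, 0.0002, 0.0002, 0.3330, 0.3330, 0.3330]  mean=-2.1912  Neff=3.0059  idx=[6, 6, 6, 7, 7, 7, 8, 8, 8]

N_eff = 3.0059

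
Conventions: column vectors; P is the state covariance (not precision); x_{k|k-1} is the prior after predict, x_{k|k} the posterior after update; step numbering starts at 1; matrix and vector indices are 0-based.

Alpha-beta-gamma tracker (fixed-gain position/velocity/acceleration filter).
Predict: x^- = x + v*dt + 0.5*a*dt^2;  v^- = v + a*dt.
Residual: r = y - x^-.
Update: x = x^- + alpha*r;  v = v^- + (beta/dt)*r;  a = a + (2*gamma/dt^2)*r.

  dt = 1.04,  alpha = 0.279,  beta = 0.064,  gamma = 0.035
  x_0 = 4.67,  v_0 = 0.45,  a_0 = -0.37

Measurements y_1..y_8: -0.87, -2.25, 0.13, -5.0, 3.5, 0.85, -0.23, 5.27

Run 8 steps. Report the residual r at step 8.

resid = 14.9827

step 1: x_pred=4.9379  r=-5.8079  x^+=3.3175  v^+=-0.2922  a^+=-0.7459
step 2: x_pred=2.6102  r=-4.8602  x^+=1.2542  v^+=-1.3670  a^+=-1.0604
step 3: x_pred=-0.7410  r=0.8710  x^+=-0.4980  v^+=-2.4163  a^+=-1.0041
step 4: x_pred=-3.5539  r=-1.4461  x^+=-3.9573  v^+=-3.5495  a^+=-1.0977
step 5: x_pred=-8.2424  r=11.7424  x^+=-4.9663  v^+=-3.9684  a^+=-0.3377
step 6: x_pred=-9.2761  r=10.1261  x^+=-6.4509  v^+=-3.6965  a^+=0.3177
step 7: x_pred=-10.1235  r=9.8935  x^+=-7.3632  v^+=-2.7573  a^+=0.9579
step 8: x_pred=-9.7127  r=14.9827  x^+=-5.5326  v^+=-0.8390  a^+=1.9276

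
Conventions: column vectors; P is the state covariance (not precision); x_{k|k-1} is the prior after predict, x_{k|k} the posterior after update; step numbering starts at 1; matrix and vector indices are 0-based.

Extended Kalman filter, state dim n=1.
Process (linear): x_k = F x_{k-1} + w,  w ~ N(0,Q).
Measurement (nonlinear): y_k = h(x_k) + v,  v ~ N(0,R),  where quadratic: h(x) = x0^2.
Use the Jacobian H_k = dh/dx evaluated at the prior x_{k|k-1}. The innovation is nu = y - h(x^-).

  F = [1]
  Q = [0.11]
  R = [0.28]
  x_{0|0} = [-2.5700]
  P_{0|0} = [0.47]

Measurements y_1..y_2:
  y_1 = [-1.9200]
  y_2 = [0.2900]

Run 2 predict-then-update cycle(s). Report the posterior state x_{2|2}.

x_post = [-0.7501]

step 1: x^-=[-2.5700]  P^-=[0.5800]  H_jac=[-5.1400]  S=[15.6034]  K=[-0.1911]  nu=[-8.5249]  x^+=[-0.9412]  P^+=[0.0104]
step 2: x^-=[-0.9412]  P^-=[0.1204]  H_jac=[-1.8824]  S=[0.7067]  K=[-0.3207]  nu=[-0.5959]  x^+=[-0.7501]  P^+=[0.0477]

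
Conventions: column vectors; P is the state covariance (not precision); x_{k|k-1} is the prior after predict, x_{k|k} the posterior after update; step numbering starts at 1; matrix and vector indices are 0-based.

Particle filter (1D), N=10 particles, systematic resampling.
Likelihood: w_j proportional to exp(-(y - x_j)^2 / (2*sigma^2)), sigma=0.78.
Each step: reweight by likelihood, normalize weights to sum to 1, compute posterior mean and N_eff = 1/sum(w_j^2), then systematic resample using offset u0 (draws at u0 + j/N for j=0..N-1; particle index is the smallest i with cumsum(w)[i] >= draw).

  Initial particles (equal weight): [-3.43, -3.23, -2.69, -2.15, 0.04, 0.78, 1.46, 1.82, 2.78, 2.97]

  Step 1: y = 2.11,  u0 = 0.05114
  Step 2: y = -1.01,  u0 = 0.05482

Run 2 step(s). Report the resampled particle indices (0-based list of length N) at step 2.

step 1: w=[0.0000, 0.0000, 0.0000, 0.0000, 0.0094, 0.0744, 0.2251, 0.2973, 0.2203, 0.1735]  mean=2.0557  Neff=4.4784  idx=[5, 6, 6, 7, 7, 7, 8, 8, 9, 9]
step 2: w=[0.8045, 0.0744, 0.0744, 0.0155, 0.0155, 0.0155, 0.0001, 0.0001, 0.0000, 0.0000]  mean=0.9300  Neff=1.5176  idx=[0, 0, 0, 0, 0, 0, 0, 0, 1, 3]

resampled_idx = [0, 0, 0, 0, 0, 0, 0, 0, 1, 3]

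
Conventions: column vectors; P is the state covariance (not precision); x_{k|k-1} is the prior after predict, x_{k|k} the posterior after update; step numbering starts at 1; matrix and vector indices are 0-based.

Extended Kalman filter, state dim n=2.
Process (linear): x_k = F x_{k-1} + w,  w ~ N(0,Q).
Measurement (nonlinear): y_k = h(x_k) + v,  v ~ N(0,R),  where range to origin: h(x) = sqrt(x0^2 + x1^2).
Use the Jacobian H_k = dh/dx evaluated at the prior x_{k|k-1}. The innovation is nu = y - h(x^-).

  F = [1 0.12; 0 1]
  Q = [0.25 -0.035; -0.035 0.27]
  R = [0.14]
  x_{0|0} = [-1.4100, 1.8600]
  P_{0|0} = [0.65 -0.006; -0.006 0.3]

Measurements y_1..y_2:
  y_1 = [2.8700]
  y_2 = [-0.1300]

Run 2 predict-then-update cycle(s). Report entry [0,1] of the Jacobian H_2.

step 1: x^-=[-1.1868, 1.8600]  P^-=[0.9029 -0.0050; -0.0050 0.5700]  H_jac=[-0.5379 0.8430]  S=[0.8108]  K=[-0.6041; 0.5959]  nu=[0.6636]  x^+=[-1.5877, 2.2555]  P^+=[0.6069 0.2869; 0.2869 0.2820]
step 2: x^-=[-1.3171, 2.2555]  P^-=[0.9299 0.2858; 0.2858 0.5520]  H_jac=[-0.5043 0.8635]  S=[0.5392]  K=[-0.4119; 0.6168]  nu=[-2.7419]  x^+=[-0.1877, 0.5642]  P^+=[0.8384 0.4228; 0.4228 0.3469]

H_jac[0,1] = 0.8635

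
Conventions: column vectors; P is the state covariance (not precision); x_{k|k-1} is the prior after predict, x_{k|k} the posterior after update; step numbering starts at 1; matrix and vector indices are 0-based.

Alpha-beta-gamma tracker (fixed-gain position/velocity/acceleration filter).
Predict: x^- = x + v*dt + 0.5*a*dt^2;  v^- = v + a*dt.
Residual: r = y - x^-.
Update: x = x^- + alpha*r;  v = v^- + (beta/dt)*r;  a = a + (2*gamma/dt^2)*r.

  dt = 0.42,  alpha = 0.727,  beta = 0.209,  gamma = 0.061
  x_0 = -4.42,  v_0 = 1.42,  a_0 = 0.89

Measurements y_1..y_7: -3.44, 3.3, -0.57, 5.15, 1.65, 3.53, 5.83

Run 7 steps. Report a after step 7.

step 1: x_pred=-3.7451  r=0.3051  x^+=-3.5233  v^+=1.9456  a^+=1.1010
step 2: x_pred=-2.6090  r=5.9090  x^+=1.6868  v^+=5.3485  a^+=5.1877
step 3: x_pred=4.3908  r=-4.9608  x^+=0.7843  v^+=5.0588  a^+=1.7568
step 4: x_pred=3.0639  r=2.0861  x^+=4.5805  v^+=6.8347  a^+=3.1996
step 5: x_pred=7.7333  r=-6.0833  x^+=3.3107  v^+=5.1514  a^+=-1.0077
step 6: x_pred=5.3854  r=-1.8554  x^+=4.0365  v^+=3.8049  a^+=-2.2909
step 7: x_pred=5.4325  r=0.3975  x^+=5.7215  v^+=3.0405  a^+=-2.0160

a_post = -2.0160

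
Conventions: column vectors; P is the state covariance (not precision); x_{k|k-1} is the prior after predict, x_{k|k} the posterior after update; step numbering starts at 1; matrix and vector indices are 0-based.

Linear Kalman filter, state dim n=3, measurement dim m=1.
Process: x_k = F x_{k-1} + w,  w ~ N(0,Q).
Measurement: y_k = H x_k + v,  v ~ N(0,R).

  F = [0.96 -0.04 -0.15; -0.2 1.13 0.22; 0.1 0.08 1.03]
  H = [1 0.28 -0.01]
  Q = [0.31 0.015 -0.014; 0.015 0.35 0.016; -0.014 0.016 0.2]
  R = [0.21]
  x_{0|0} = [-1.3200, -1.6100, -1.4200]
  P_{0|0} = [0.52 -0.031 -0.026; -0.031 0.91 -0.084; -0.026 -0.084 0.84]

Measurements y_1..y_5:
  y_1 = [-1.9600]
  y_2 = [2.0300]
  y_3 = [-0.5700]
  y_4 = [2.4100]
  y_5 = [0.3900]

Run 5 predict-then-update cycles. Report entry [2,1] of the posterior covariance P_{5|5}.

P_post[2,1] = 3.7166

step 1: x^-=[-0.9898, -1.8677, -1.7234]  P^-=[0.8184 -0.1789 -0.1199; -0.1789 1.5480 0.1807; -0.1199 0.1807 1.0825]  S=[1.0511]  K=[0.7321; 0.2405; -0.0762]  nu=[-0.4645]  x^+=[-1.3299, -1.9794, -1.6880]  P^+=[0.2550 -0.3639 -0.0612; -0.3639 1.4872 0.2000; -0.0612 0.2000 1.0764]
step 2: x^-=[-0.9443, -2.3421, -2.0300]  P^-=[0.6196 -0.5848 -0.2573; -0.5848 2.5806 0.6015; -0.2573 0.6015 1.3685]  S=[0.7064]  K=[0.6490; 0.1865; -0.1453]  nu=[3.6098]  x^+=[1.3986, -1.6689, -2.5543]  P^+=[0.3221 -0.6703 -0.1908; -0.6703 2.5560 0.6207; -0.1908 0.6207 1.3536]
step 3: x^-=[1.7925, -2.7275, -2.6246]  P^-=[0.7552 -1.0962 -0.4680; -1.0962 4.3206 1.2507; -0.4680 1.2507 1.7079]  S=[0.6926]  K=[0.6540; 0.1458; -0.1947]  nu=[-1.6251]  x^+=[0.7297, -2.9645, -2.3082]  P^+=[0.4590 -1.1623 -0.3798; -1.1623 4.3058 1.2704; -0.3798 1.2704 1.6816]
step 4: x^-=[1.1653, -4.0037, -2.5417]  P^-=[0.9916 -1.9115 -0.7656; -1.9115 7.1383 2.2352; -0.7656 2.2352 2.1287]  S=[0.6938]  K=[0.6688; 0.0935; -0.2320]  nu=[2.3403]  x^+=[2.7306, -3.7849, -3.0847]  P^+=[0.6812 -1.9549 -0.6579; -1.9549 7.1322 2.2503; -0.6579 2.2503 2.0914]
step 5: x^-=[3.2355, -5.5017, -3.2070]  P^-=[1.3629 -3.2034 -1.1972; -3.2034 11.6460 3.7112; -1.1972 3.7112 2.6753]  S=[0.6955]  K=[0.6872; 0.0293; -0.2658]  nu=[-1.3371]  x^+=[2.3166, -5.5409, -2.8516]  P^+=[1.0345 -3.2174 -1.0702; -3.2174 11.6454 3.7166; -1.0702 3.7166 2.6261]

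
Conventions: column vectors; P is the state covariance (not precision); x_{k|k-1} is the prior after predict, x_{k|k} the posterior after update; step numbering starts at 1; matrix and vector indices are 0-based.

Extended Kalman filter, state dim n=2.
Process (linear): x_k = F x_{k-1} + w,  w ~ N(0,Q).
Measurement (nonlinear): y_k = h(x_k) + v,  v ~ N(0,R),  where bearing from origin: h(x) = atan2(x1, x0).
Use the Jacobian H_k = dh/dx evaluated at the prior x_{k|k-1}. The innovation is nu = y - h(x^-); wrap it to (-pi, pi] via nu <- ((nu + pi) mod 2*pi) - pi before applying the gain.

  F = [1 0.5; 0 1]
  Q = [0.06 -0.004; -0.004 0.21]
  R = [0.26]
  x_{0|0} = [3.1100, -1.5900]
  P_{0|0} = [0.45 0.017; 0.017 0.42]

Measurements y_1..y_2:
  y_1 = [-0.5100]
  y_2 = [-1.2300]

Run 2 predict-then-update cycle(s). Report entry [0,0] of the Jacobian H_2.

H_jac[0,0] = 0.3128

step 1: x^-=[2.3150, -1.5900]  P^-=[0.6320 0.2230; 0.2230 0.6300]  H_jac=[0.2016 0.2935]  S=[0.3663]  K=[0.5264; 0.6275]  nu=[0.0918]  x^+=[2.3633, -1.5324]  P^+=[0.5305 0.1020; 0.1020 0.4858]
step 2: x^-=[1.5972, -1.5324]  P^-=[0.8139 0.3409; 0.3409 0.6958]  H_jac=[0.3128 0.3260]  S=[0.4831]  K=[0.7570; 0.6902]  nu=[-0.4653]  x^+=[1.2449, -1.8535]  P^+=[0.5371 0.0885; 0.0885 0.4656]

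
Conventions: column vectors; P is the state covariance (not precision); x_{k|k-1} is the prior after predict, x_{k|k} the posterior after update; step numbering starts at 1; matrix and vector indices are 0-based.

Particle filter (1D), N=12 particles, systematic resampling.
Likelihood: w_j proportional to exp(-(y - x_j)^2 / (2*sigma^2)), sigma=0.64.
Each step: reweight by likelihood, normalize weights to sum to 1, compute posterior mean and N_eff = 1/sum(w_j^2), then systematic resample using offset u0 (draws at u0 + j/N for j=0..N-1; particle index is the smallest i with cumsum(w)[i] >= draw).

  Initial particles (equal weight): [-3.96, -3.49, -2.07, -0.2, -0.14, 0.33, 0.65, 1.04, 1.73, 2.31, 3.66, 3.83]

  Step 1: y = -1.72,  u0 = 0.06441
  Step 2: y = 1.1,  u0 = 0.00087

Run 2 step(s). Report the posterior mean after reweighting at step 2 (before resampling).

step 1: w=[0.0022, 0.0218, 0.8617, 0.0596, 0.0475, 0.0059, 0.0011, 0.0001, 0.0000, 0.0000, 0.0000, 0.0000]  mean=-1.8846  Neff=1.3352  idx=[2, 2, 2, 2, 2, 2, 2, 2, 2, 2, 3, 4]
step 2: w=[0.0000, 0.0000, 0.0000, 0.0000, 0.0000, 0.0000, 0.0000, 0.0000, 0.0000, 0.0000, 0.4535, 0.5463]  mean=-0.1675  Neff=1.9836  idx=[10, 10, 10, 10, 10, 10, 11, 11, 11, 11, 11, 11]

post_mean = -0.1675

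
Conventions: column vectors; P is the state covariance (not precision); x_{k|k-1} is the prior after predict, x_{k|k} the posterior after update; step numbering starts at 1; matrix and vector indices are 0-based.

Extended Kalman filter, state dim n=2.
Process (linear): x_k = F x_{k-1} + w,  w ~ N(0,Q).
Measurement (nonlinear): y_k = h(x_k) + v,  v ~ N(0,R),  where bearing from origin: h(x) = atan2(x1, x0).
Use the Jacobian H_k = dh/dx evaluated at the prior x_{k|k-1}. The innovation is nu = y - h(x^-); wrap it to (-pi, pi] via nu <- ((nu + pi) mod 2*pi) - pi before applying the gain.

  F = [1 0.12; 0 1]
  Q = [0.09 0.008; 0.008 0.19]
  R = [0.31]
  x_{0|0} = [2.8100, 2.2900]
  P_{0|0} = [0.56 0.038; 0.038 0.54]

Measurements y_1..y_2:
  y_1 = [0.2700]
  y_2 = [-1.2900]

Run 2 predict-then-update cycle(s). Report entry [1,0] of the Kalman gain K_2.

step 1: x^-=[3.0848, 2.2900]  P^-=[0.6669 0.1108; 0.1108 0.7300]  H_jac=[-0.1551 0.2090]  S=[0.3508]  K=[-0.2290; 0.3860]  nu=[-0.3686]  x^+=[3.1692, 2.1477]  P^+=[0.6485 0.1418; 0.1418 0.6778]
step 2: x^-=[3.4269, 2.1477]  P^-=[0.7823 0.2311; 0.2311 0.8678]  H_jac=[-0.1313 0.2095]  S=[0.3489]  K=[-0.1556; 0.4341]  nu=[-1.8498]  x^+=[3.7148, 1.3446]  P^+=[0.7738 0.2547; 0.2547 0.8020]

K[1,0] = 0.4341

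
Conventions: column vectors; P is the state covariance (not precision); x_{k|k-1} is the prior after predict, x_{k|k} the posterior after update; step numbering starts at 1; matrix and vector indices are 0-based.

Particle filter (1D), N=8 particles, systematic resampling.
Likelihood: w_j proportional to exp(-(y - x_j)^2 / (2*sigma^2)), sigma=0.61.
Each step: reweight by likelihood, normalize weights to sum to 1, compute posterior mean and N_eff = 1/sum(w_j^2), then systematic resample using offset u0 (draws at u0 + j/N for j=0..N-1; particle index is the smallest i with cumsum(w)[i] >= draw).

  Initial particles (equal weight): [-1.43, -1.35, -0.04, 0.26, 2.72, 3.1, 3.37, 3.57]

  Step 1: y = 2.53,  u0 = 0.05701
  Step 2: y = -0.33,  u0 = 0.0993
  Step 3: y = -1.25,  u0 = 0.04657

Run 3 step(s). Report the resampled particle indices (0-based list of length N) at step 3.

resampled_idx = [0, 1, 2, 2, 3, 4, 5, 6]

step 1: w=[0.0000, 0.0000, 0.0001, 0.0004, 0.4289, 0.2909, 0.1744, 0.1052]  mean=3.0321  Neff=3.2249  idx=[4, 4, 4, 5, 5, 5, 6, 7]
step 2: w=[0.3213, 0.3213, 0.3213, 0.0117, 0.0117, 0.0117, 0.0009, 0.0001]  mean=2.7341  Neff=3.2255  idx=[0, 0, 1, 1, 1, 2, 2, 3]
step 3: w=[0.1426, 0.1426, 0.1426, 0.1426, 0.1426, 0.1426, 0.1426, 0.0020]  mean=2.7208  Neff=7.0284  idx=[0, 1, 2, 2, 3, 4, 5, 6]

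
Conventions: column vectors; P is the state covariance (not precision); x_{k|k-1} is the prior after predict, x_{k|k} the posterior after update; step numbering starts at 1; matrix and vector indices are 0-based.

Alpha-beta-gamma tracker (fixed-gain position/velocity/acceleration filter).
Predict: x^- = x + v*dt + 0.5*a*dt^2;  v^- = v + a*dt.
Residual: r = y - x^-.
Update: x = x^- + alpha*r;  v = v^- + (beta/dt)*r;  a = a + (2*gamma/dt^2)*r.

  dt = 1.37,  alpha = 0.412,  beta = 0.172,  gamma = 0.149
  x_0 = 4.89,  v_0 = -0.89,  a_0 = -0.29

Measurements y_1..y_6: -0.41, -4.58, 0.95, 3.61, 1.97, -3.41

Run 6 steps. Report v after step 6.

v_post = 5.8087

step 1: x_pred=3.3985  r=-3.8085  x^+=1.8294  v^+=-1.7655  a^+=-0.8947
step 2: x_pred=-1.4289  r=-3.1511  x^+=-2.7271  v^+=-3.3868  a^+=-1.3950
step 3: x_pred=-8.6762  r=9.6262  x^+=-4.7102  v^+=-4.0894  a^+=0.1334
step 4: x_pred=-10.1875  r=13.7975  x^+=-4.5030  v^+=-2.1745  a^+=2.3240
step 5: x_pred=-5.3010  r=7.2710  x^+=-2.3053  v^+=1.9223  a^+=3.4785
step 6: x_pred=3.5926  r=-7.0026  x^+=0.7075  v^+=5.8087  a^+=2.3666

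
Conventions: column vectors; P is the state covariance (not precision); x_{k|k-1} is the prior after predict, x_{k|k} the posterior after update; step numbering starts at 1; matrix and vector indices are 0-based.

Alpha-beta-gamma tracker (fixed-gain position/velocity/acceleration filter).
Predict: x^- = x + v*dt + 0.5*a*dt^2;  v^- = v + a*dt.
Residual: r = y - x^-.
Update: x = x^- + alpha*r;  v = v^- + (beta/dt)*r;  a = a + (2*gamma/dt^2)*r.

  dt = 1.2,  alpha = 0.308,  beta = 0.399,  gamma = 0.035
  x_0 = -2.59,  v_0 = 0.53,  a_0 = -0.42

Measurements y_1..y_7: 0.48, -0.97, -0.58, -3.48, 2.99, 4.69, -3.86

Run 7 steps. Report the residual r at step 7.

resid = -7.0140

step 1: x_pred=-2.2564  r=2.7364  x^+=-1.4136  v^+=0.9359  a^+=-0.2870
step 2: x_pred=-0.4972  r=-0.4728  x^+=-0.6428  v^+=0.4343  a^+=-0.3100
step 3: x_pred=-0.3449  r=-0.2351  x^+=-0.4173  v^+=-0.0159  a^+=-0.3214
step 4: x_pred=-0.6677  r=-2.8123  x^+=-1.5339  v^+=-1.3366  a^+=-0.4581
step 5: x_pred=-3.4677  r=6.4577  x^+=-1.4787  v^+=0.2608  a^+=-0.1442
step 6: x_pred=-1.2695  r=5.9595  x^+=0.5660  v^+=2.0694  a^+=0.1455
step 7: x_pred=3.1540  r=-7.0140  x^+=0.9937  v^+=-0.0882  a^+=-0.1954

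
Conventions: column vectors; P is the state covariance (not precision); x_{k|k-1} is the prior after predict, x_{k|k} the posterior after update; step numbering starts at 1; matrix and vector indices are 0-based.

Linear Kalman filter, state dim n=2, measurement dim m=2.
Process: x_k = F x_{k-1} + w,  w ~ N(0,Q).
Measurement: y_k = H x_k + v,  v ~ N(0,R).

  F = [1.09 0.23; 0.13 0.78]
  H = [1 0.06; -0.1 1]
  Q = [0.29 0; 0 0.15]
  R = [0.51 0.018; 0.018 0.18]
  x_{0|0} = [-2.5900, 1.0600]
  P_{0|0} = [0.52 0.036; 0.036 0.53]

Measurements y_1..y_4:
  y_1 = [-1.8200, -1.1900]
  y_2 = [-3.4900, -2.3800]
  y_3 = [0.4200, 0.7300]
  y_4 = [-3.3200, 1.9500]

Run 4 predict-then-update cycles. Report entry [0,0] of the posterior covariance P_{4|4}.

P_post[0,0] = 0.2839

step 1: x^-=[-2.5793, 0.4901]  P^-=[0.9539 0.2004; 0.2004 0.4885]  S=[1.4897 0.1512; 0.1512 0.6380]  K=[0.6473 0.0113; 0.0817 0.7150]  nu=[0.7299, -1.9380]  x^+=[-2.1288, -0.8359]  P^+=[0.3275 0.0464; 0.0464 0.1348]
step 2: x^-=[-2.5126, -0.9288]  P^-=[0.7095 0.1115; 0.1115 0.2470]  S=[1.2338 0.0727; 0.0727 0.4118]  K=[0.5807 -0.0041; 0.0693 0.5605]  nu=[-0.9216, -1.7025]  x^+=[-3.0409, -1.9469]  P^+=[0.2938 0.0391; 0.0391 0.1060]
step 3: x^-=[-3.7624, -1.9139]  P^-=[0.6642 0.0951; 0.0951 0.2274]  S=[1.1865 0.0597; 0.0597 0.3950]  K=[0.5653 -0.0130; 0.0643 0.5419]  nu=[4.2972, 2.2676]  x^+=[-1.3625, -0.4086]  P^+=[0.2859 0.0364; 0.0364 0.1023]
step 4: x^-=[-1.5791, -0.4958]  P^-=[0.6533 0.0909; 0.0909 0.2245]  S=[1.1751 0.0565; 0.0565 0.3928]  K=[0.5614 -0.0156; 0.0629 0.5393]  nu=[-1.7111, 2.2879]  x^+=[-2.5755, 0.6303]  P^+=[0.2839 0.0357; 0.0357 0.1018]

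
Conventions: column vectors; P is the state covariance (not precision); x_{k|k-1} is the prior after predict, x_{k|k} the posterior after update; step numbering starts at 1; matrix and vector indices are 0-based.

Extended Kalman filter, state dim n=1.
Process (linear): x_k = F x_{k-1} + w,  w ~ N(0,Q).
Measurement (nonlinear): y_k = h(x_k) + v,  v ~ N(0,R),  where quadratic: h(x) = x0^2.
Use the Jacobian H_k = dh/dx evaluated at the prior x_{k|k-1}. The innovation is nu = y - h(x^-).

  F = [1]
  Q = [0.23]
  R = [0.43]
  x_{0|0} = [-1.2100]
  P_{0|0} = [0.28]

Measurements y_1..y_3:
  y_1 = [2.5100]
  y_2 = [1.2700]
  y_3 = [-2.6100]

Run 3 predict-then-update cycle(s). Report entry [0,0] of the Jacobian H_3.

H_jac[0,0] = -2.4874

step 1: x^-=[-1.2100]  P^-=[0.5100]  H_jac=[-2.4200]  S=[3.4168]  K=[-0.3612]  nu=[1.0459]  x^+=[-1.5878]  P^+=[0.0642]
step 2: x^-=[-1.5878]  P^-=[0.2942]  H_jac=[-3.1756]  S=[3.3967]  K=[-0.2750]  nu=[-1.2511]  x^+=[-1.2437]  P^+=[0.0372]
step 3: x^-=[-1.2437]  P^-=[0.2672]  H_jac=[-2.4874]  S=[2.0835]  K=[-0.3191]  nu=[-4.1568]  x^+=[0.0825]  P^+=[0.0552]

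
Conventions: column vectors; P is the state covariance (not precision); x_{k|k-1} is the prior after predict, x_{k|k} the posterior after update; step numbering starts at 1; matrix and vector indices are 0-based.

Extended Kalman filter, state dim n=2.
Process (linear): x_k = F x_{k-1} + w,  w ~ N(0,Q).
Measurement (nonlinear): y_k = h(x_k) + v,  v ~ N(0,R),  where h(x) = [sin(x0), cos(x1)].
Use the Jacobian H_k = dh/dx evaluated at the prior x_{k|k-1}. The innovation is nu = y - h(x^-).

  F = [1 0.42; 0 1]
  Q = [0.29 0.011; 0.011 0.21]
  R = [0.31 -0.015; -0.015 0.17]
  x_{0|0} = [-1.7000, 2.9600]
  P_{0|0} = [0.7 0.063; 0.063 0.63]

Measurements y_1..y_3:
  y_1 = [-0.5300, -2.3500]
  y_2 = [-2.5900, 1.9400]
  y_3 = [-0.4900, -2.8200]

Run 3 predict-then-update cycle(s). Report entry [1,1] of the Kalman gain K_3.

step 1: x^-=[-0.4568, 2.9600]  P^-=[1.1541 0.3386; 0.3386 0.8400]  H_jac=[0.8975 0.0000; 0.0000 -0.1806]  S=[1.2395 -0.0699; -0.0699 0.1974]  K=[0.8348 -0.0143; 0.2059 -0.6956]  nu=[-0.0889, -1.3664]  x^+=[-0.5115, 3.8922]  P^+=[0.2886 0.0828; 0.0828 0.6719]
step 2: x^-=[1.1232, 3.8922]  P^-=[0.7666 0.3760; 0.3760 0.8819]  H_jac=[0.4328 0.0000; 0.0000 0.6821]  S=[0.4536 0.0960; 0.0960 0.5803]  K=[0.6611 0.3326; 0.1444 1.0127]  nu=[-3.4915, 2.6713]  x^+=[-0.2967, 6.0932]  P^+=[0.4620 0.0683; 0.0683 0.2492]
step 3: x^-=[2.2624, 6.0932]  P^-=[0.8534 0.1840; 0.1840 0.4592]  H_jac=[-0.6378 0.0000; 0.0000 0.1889]  S=[0.6571 -0.0372; -0.0372 0.1864]  K=[-0.8270 0.0216; -0.1540 0.4347]  nu=[-1.2602, -3.8020]  x^+=[3.2226, 4.6346]  P^+=[0.4025 0.0851; 0.0851 0.4035]

K[1,1] = 0.4347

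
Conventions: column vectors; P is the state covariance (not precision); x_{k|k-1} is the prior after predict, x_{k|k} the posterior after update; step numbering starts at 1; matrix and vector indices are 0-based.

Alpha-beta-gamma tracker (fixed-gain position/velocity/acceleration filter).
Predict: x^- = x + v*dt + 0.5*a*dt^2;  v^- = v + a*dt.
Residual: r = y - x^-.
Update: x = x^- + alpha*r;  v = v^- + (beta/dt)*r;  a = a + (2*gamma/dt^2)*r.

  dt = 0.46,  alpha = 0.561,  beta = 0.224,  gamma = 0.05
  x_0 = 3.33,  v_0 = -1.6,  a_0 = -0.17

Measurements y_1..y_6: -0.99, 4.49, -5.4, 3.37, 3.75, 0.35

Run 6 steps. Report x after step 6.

x_post = 1.3954

step 1: x_pred=2.5760  r=-3.5660  x^+=0.5755  v^+=-3.4147  a^+=-1.8553
step 2: x_pred=-1.1916  r=5.6816  x^+=1.9958  v^+=-1.5014  a^+=0.8298
step 3: x_pred=1.3929  r=-6.7929  x^+=-2.4179  v^+=-4.4276  a^+=-2.3805
step 4: x_pred=-4.7065  r=8.0765  x^+=-0.1756  v^+=-1.5897  a^+=1.4364
step 5: x_pred=-0.7549  r=4.5049  x^+=1.7724  v^+=1.2647  a^+=3.5653
step 6: x_pred=2.7313  r=-2.3813  x^+=1.3954  v^+=1.7451  a^+=2.4399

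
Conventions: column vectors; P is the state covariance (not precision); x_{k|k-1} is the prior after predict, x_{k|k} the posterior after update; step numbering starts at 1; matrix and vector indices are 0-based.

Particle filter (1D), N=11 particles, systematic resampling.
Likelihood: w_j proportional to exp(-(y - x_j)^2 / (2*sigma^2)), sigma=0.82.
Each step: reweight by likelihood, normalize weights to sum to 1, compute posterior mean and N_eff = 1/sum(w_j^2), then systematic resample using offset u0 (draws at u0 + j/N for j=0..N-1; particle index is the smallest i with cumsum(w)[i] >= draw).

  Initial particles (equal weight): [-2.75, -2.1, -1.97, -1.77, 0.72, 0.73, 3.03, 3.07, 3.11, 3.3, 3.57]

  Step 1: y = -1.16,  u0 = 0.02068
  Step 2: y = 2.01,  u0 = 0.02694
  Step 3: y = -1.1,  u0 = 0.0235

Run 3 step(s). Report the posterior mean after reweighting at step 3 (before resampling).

post_mean = -1.8224

step 1: w=[0.0698, 0.2372, 0.2809, 0.3469, 0.0330, 0.0321, 0.0000, 0.0000, 0.0000, 0.0000, 0.0000]  mean=-1.8103  Neff=3.8092  idx=[0, 1, 1, 1, 2, 2, 2, 3, 3, 3, 3]
step 2: w=[0.0004, 0.0268, 0.0268, 0.0268, 0.0586, 0.0586, 0.0586, 0.1858, 0.1858, 0.1858, 0.1858]  mean=-1.8321  Neff=6.6395  idx=[1, 4, 6, 7, 7, 8, 8, 9, 9, 10, 10]
step 3: w=[0.0647, 0.0776, 0.0776, 0.0975, 0.0975, 0.0975, 0.0975, 0.0975, 0.0975, 0.0975, 0.0975]  mean=-1.8224  Neff=10.8342  idx=[0, 1, 2, 3, 4, 5, 6, 7, 8, 9, 10]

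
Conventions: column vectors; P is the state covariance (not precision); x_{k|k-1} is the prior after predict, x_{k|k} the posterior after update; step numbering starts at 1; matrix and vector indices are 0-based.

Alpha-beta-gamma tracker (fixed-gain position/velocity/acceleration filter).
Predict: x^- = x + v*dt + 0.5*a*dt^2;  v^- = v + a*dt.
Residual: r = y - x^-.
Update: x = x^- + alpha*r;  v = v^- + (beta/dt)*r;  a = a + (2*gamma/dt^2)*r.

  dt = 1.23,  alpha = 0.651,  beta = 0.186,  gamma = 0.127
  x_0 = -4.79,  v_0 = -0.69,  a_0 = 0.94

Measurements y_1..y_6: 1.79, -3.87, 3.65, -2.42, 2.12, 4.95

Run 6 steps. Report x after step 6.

x_post = 4.9088

step 1: x_pred=-4.9276  r=6.7176  x^+=-0.5545  v^+=1.4820  a^+=2.0678
step 2: x_pred=2.8327  r=-6.7027  x^+=-1.5308  v^+=3.0119  a^+=0.9425
step 3: x_pred=2.8868  r=0.7632  x^+=3.3836  v^+=4.2866  a^+=1.0706
step 4: x_pred=9.4660  r=-11.8860  x^+=1.7282  v^+=3.8061  a^+=-0.9249
step 5: x_pred=5.7101  r=-3.5901  x^+=3.3729  v^+=2.1256  a^+=-1.5276
step 6: x_pred=4.8318  r=0.1182  x^+=4.9088  v^+=0.2645  a^+=-1.5078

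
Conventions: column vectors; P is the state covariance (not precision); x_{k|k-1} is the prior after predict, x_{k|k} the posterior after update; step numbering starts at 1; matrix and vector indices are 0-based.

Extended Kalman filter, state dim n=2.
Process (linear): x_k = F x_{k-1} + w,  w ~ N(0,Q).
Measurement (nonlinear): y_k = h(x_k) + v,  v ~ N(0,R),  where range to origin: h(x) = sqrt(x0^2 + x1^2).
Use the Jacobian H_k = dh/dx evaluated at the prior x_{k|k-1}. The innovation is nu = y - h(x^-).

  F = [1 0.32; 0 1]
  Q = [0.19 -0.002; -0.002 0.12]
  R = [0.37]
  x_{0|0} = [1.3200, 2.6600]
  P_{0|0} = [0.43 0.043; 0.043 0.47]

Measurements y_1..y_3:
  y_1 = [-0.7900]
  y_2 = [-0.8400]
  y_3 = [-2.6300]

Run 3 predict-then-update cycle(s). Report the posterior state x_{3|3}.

x_post = [1.4970, 0.3547]

step 1: x^-=[2.1712, 2.6600]  P^-=[0.6956 0.1914; 0.1914 0.5900]  H_jac=[0.6323 0.7747]  S=[1.1898]  K=[0.4943; 0.4859]  nu=[-4.2236]  x^+=[0.0833, 0.6078]  P^+=[0.4049 -0.0944; -0.0944 0.3091]
step 2: x^-=[0.2777, 0.6078]  P^-=[0.5661 0.0025; 0.0025 0.4291]  H_jac=[0.4156 0.9095]  S=[0.8247]  K=[0.2881; 0.4745]  nu=[-1.5082]  x^+=[-0.1568, -0.1079]  P^+=[0.4977 -0.1102; -0.1102 0.2434]
step 3: x^-=[-0.1913, -0.1079]  P^-=[0.6421 -0.0343; -0.0343 0.3634]  H_jac=[-0.8710 -0.4912]  S=[0.9154]  K=[-0.5925; -0.1623]  nu=[-2.8497]  x^+=[1.4970, 0.3547]  P^+=[0.3207 -0.1224; -0.1224 0.3393]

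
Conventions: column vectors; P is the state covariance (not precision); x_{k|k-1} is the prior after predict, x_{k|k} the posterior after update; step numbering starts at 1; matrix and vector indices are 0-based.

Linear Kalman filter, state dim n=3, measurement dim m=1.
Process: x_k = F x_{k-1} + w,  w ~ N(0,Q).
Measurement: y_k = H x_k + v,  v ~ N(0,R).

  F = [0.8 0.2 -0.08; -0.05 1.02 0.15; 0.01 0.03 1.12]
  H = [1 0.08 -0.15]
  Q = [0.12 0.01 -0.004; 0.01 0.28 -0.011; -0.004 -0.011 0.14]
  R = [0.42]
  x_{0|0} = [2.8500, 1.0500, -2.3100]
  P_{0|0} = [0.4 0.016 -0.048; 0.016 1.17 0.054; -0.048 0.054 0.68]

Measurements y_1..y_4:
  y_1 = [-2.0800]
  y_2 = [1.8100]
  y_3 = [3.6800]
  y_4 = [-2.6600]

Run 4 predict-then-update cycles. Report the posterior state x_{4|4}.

step 1: x^-=[2.6748, 0.5820, -2.5272]  P^-=[0.4367 0.2287 -0.0853; 0.2287 1.5292 0.2035; -0.0853 0.2035 0.9966]  S=[0.9462]  K=[0.4944; 0.3387; -0.2309]  nu=[-5.1804]  x^+=[0.1137, -1.1727, -1.3308]  P^+=[0.2054 0.0702 0.0227; 0.0702 1.4206 0.2775; 0.0227 0.2775 0.9462]
step 2: x^-=[-0.0371, -1.4014, -1.5246]  P^-=[0.3250 0.3253 0.0051; 0.3253 1.8572 0.5090; 0.0051 0.5090 1.3474]  S=[0.8256]  K=[0.4243; 0.4816; -0.1894]  nu=[1.7305]  x^+=[0.6972, -0.5680, -1.8523]  P^+=[0.1764 0.1566 0.0714; 0.1566 1.6658 0.5843; 0.0714 0.5843 1.3178]
step 3: x^-=[0.5923, -0.8921, -2.0846]  P^-=[0.3302 0.4319 0.0868; 0.4319 2.2049 0.9289; 0.0868 0.9289 1.8355]  S=[0.8264]  K=[0.4257; 0.5675; -0.1382]  nu=[2.8463]  x^+=[1.8039, 0.7231, -2.4780]  P^+=[0.1805 0.2323 0.1354; 0.2323 1.9388 0.9937; 0.1354 0.9937 1.8197]
step 4: x^-=[1.7860, 0.2757, -2.7356]  P^-=[0.3499 0.5292 0.1935; 0.5292 2.6169 1.4883; 0.1935 1.4883 2.4944]  S=[0.8337]  K=[0.4357; 0.6181; -0.0739]  nu=[-4.8784]  x^+=[-0.3395, -2.7396, -2.3752]  P^+=[0.1917 0.3047 0.2203; 0.3047 2.2983 1.5263; 0.2203 1.5263 2.4898]

x_post = [-0.3395, -2.7396, -2.3752]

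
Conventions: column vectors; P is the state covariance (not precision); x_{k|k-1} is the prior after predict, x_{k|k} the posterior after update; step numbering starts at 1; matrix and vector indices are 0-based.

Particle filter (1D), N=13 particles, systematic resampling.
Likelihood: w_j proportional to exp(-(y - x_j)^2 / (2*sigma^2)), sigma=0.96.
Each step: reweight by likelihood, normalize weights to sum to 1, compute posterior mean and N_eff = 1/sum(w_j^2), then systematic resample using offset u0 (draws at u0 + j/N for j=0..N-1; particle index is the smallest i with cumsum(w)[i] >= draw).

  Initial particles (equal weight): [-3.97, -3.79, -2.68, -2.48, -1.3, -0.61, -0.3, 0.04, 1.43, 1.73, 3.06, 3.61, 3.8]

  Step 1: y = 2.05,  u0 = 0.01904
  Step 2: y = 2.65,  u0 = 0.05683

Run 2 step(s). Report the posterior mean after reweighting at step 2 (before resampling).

post_mean = 2.2860

step 1: w=[0.0000, 0.0000, 0.0000, 0.0000, 0.0008, 0.0072, 0.0168, 0.0375, 0.2729, 0.3180, 0.1933, 0.0898, 0.0638]  mean=2.0892  Neff=4.4097  idx=[6, 8, 8, 8, 8, 9, 9, 9, 9, 10, 10, 11, 12]
step 2: w=[0.0012, 0.0616, 0.0616, 0.0616, 0.0616, 0.0873, 0.0873, 0.0873, 0.0873, 0.1261, 0.1261, 0.0838, 0.0674]  mean=2.2860  Neff=11.2372  idx=[1, 3, 4, 5, 6, 7, 8, 8, 9, 10, 10, 11, 12]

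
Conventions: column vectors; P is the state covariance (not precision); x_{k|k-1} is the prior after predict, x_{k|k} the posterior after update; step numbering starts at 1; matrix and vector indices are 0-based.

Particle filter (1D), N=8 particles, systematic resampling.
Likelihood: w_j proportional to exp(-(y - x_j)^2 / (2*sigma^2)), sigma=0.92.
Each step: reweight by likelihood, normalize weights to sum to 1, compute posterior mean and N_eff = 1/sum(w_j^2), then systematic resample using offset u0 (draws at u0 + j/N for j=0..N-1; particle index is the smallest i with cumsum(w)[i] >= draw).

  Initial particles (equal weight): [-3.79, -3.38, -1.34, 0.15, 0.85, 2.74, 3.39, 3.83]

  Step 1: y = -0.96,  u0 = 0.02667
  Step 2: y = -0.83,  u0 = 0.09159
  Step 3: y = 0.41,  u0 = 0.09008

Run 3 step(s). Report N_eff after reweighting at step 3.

step 1: w=[0.0056, 0.0198, 0.5789, 0.3045, 0.0910, 0.0002, 0.0000, 0.0000]  mean=-0.7402  Neff=2.2907  idx=[2, 2, 2, 2, 2, 3, 3, 3]
step 2: w=[0.1432, 0.1432, 0.1432, 0.1432, 0.1432, 0.0947, 0.0947, 0.0947]  mean=-0.9168  Neff=7.7272  idx=[0, 1, 2, 3, 4, 5, 6, 7]
step 3: w=[0.0443, 0.0443, 0.0443, 0.0443, 0.0443, 0.2596, 0.2596, 0.2596]  mean=-0.1797  Neff=4.7183  idx=[2, 4, 5, 5, 6, 6, 7, 7]

N_eff = 4.7183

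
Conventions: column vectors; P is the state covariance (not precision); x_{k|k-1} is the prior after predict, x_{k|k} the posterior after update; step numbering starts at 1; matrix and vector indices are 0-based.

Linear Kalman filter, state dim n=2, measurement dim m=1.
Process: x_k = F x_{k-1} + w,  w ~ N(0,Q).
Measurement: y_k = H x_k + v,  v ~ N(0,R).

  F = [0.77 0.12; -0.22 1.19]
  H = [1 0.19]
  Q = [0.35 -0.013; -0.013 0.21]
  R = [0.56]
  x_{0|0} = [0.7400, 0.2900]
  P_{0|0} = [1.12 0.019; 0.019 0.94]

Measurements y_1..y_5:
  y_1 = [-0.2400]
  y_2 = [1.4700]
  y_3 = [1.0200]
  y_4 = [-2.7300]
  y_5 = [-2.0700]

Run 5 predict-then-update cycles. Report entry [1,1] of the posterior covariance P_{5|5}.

step 1: x^-=[0.6046, 0.1823]  P^-=[1.0311 -0.0516; -0.0516 1.5854]  S=[1.6287]  K=[0.6271; 0.1533]  nu=[-0.8792]  x^+=[0.0533, 0.0475]  P^+=[0.3907 -0.2081; -0.2081 1.5471]
step 2: x^-=[0.0467, 0.0449]  P^-=[0.5655 -0.0435; -0.0435 2.5288]  S=[1.2002]  K=[0.4642; 0.3641]  nu=[1.4148]  x^+=[0.7035, 0.5600]  P^+=[0.3068 -0.2463; -0.2463 2.3697]
step 3: x^-=[0.6089, 0.5116]  P^-=[0.5205 0.0542; 0.0542 3.7095]  S=[1.2350]  K=[0.4298; 0.6146]  nu=[0.3139]  x^+=[0.7438, 0.7045]  P^+=[0.2924 -0.2720; -0.2720 3.2430]
step 4: x^-=[0.6573, 0.6747]  P^-=[0.5198 0.1585; 0.1585 4.9590]  S=[1.3190]  K=[0.4169; 0.8345]  nu=[-3.5155]  x^+=[-0.8083, -2.2590]  P^+=[0.2905 -0.3004; -0.3004 4.0405]
step 5: x^-=[-0.8935, -2.5103]  P^-=[0.5249 0.2475; 0.2475 6.1031]  S=[1.3993]  K=[0.4087; 1.0055]  nu=[-0.6996]  x^+=[-1.1794, -3.2138]  P^+=[0.2911 -0.3277; -0.3277 4.6882]

P_post[1,1] = 4.6882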